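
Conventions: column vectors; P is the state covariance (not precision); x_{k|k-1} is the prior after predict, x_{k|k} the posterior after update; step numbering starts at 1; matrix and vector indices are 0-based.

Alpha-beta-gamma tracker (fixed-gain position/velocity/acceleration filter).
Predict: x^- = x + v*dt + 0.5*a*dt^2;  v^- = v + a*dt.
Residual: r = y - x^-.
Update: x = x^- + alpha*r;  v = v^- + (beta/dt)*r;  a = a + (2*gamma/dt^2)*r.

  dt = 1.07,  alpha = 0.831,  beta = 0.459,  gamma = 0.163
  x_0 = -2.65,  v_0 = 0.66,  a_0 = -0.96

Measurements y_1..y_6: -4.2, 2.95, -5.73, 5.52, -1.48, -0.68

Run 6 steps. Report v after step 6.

step 1: x_pred=-2.4934  r=-1.7066  x^+=-3.9116  v^+=-1.0993  a^+=-1.4460
step 2: x_pred=-5.9156  r=8.8656  x^+=1.4517  v^+=1.1566  a^+=1.0784
step 3: x_pred=3.3066  r=-9.0366  x^+=-4.2028  v^+=-1.5659  a^+=-1.4947
step 4: x_pred=-6.7340  r=12.2540  x^+=3.4491  v^+=2.0914  a^+=1.9945
step 5: x_pred=6.8286  r=-8.3086  x^+=-0.0758  v^+=0.6614  a^+=-0.3713
step 6: x_pred=0.4193  r=-1.0993  x^+=-0.4942  v^+=-0.2074  a^+=-0.6843

v_post = -0.2074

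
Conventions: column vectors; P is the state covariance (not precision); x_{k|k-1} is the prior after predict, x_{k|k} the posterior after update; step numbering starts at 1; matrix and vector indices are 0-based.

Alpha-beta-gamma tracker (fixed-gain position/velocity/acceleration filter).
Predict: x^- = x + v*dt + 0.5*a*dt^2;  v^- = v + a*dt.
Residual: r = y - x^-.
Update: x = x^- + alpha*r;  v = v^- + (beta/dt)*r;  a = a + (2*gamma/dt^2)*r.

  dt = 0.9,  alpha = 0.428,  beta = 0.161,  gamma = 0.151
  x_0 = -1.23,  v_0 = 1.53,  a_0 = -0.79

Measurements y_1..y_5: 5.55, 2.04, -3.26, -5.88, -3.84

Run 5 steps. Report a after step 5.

step 1: x_pred=-0.1730  r=5.7229  x^+=2.2765  v^+=1.8428  a^+=1.3437
step 2: x_pred=4.4792  r=-2.4392  x^+=3.4352  v^+=2.6158  a^+=0.4343
step 3: x_pred=5.9653  r=-9.2253  x^+=2.0169  v^+=1.3564  a^+=-3.0052
step 4: x_pred=2.0205  r=-7.9005  x^+=-1.3609  v^+=-2.7617  a^+=-5.9509
step 5: x_pred=-6.2565  r=2.4165  x^+=-5.2222  v^+=-7.6852  a^+=-5.0499

a_post = -5.0499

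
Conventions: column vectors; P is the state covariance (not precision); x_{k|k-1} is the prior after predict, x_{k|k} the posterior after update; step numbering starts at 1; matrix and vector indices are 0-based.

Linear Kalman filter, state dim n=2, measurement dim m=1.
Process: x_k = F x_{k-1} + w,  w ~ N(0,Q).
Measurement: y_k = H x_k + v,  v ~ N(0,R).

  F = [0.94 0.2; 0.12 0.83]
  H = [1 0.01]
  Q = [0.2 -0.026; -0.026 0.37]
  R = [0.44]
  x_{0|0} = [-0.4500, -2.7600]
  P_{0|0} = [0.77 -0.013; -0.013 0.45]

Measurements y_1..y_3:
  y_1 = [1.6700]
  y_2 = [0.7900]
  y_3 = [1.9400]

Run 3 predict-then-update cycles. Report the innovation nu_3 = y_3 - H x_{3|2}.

innov = [1.7069]

step 1: x^-=[-0.9750, -2.3448]  P^-=[0.8935 0.1251; 0.1251 0.6885]  S=[1.3361]  K=[0.6697; 0.0988]  nu=[2.6684]  x^+=[0.8120, -2.0812]  P^+=[0.2943 0.0367; 0.0367 0.6755]
step 2: x^-=[0.3471, -1.6299]  P^-=[0.5009 0.1488; 0.1488 0.8469]  S=[0.9439]  K=[0.5322; 0.1667]  nu=[0.4592]  x^+=[0.5915, -1.5534]  P^+=[0.2335 0.0651; 0.0651 0.8207]
step 3: x^-=[0.2453, -1.2184]  P^-=[0.4636 0.1889; 0.1889 0.9517]  S=[0.9075]  K=[0.5130; 0.2187]  nu=[1.7069]  x^+=[1.1209, -0.8451]  P^+=[0.2248 0.0871; 0.0871 0.9083]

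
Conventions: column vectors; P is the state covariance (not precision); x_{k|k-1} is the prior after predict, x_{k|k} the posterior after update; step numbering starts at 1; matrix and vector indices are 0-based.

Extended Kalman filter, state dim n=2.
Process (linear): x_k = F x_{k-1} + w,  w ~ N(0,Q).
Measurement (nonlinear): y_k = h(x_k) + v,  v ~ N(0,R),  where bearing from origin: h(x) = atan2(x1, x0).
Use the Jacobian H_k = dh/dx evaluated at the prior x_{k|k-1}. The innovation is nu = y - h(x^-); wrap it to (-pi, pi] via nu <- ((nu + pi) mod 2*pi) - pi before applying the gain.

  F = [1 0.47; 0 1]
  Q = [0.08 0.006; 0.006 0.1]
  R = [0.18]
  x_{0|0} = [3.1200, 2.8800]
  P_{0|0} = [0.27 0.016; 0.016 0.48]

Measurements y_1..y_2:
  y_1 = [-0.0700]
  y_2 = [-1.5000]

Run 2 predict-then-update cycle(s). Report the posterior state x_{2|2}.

x_post = [5.6068, 2.0410]

step 1: x^-=[4.4736, 2.8800]  P^-=[0.4711 0.2476; 0.2476 0.5800]  H_jac=[-0.1017 0.1580]  S=[0.1914]  K=[-0.0460; 0.3473]  nu=[-0.6420]  x^+=[4.5031, 2.6570]  P^+=[0.4707 0.2507; 0.2507 0.5569]
step 2: x^-=[5.7519, 2.6570]  P^-=[0.9093 0.5184; 0.5184 0.6569]  H_jac=[-0.0662 0.1433]  S=[0.1876]  K=[0.0751; 0.3188]  nu=[-1.9327]  x^+=[5.6068, 2.0410]  P^+=[0.9082 0.5139; 0.5139 0.6379]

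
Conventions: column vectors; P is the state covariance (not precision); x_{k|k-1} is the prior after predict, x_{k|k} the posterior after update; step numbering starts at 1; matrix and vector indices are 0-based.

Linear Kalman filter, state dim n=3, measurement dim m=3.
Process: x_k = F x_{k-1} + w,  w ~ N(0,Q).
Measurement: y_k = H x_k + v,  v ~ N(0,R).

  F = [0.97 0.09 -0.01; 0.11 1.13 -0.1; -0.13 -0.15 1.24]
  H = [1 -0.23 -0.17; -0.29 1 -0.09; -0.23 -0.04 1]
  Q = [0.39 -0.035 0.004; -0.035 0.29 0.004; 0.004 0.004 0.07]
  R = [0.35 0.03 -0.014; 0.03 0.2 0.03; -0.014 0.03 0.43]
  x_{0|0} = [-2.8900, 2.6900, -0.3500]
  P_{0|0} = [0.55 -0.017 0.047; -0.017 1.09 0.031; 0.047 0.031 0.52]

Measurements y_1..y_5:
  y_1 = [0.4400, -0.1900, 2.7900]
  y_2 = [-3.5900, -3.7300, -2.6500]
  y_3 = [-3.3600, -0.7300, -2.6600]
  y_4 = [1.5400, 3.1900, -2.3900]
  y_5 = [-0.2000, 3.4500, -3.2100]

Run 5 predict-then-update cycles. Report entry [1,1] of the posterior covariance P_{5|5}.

step 1: x^-=[-2.5577, 2.7568, -0.4618]  P^-=[0.9124 0.1110 -0.0237; 0.1110 1.6814 -0.1994; -0.0237 -0.1994 0.8760]  S=[1.3181 -0.4588 -0.3361; -0.4588 1.9355 -0.2732; -0.3361 -0.2732 1.3859]  K=[0.7135 0.0937 0.0197; 0.1252 0.8903 -0.0050; 0.0569 -0.0351 0.6487]  nu=[3.5533, -3.7301, 2.7738]  x^+=[-0.3170, -0.1332, 1.6709]  P^+=[0.2956 0.1332 0.0746; 0.1332 0.2259 0.0625; 0.0746 0.0625 0.2967]
step 2: x^-=[-0.3361, -0.3525, 2.1331]  P^-=[0.6917 0.1585 0.0360; 0.1585 0.6024 0.0026; 0.0360 0.0026 0.4942]  S=[1.0029 -0.1343 -0.2127; -0.1343 0.7740 -0.0342; -0.2127 -0.0342 0.9480]  K=[0.6575 0.0561 0.0130; 0.1166 0.7384 -0.0084; 0.0581 -0.0344 0.5243]  nu=[-2.9723, -3.2830, -4.8745]  x^+=[-2.5382, -3.0824, -0.4826]  P^+=[0.2691 0.1152 0.0646; 0.1152 0.1889 0.0510; 0.0646 0.0510 0.2405]
step 3: x^-=[-2.7346, -3.7140, 0.1940]  P^-=[0.6635 0.1332 0.0299; 0.1332 0.5526 0.0013; 0.0299 0.0013 0.4133]  S=[0.9833 -0.1425 -0.1993; -0.1425 0.7358 -0.0209; -0.1993 -0.0209 0.8679]  K=[0.6446 0.0408 0.0015; 0.1066 0.7185 -0.0175; 0.0503 -0.0372 0.4789]  nu=[-1.4466, 2.2085, -3.6315]  x^+=[-3.5826, -2.2179, -1.7002]  P^+=[0.2615 0.1085 0.0573; 0.1085 0.1819 0.0448; 0.0573 0.0448 0.2191]
step 4: x^-=[-3.6577, -2.7303, -1.3099]  P^-=[0.6553 0.1251 0.0229; 0.1251 0.5432 -0.0035; 0.0229 -0.0035 0.3845]  S=[0.9796 -0.1460 -0.1989; -0.1460 0.7307 -0.0196; -0.1989 -0.0196 0.8421]  K=[0.6399 0.0361 -0.0058; 0.1025 0.7141 -0.0233; 0.0450 -0.0399 0.4602]  nu=[4.3471, 4.7417, -2.0306]  x^+=[-0.6935, 1.1485, -2.2380]  P^+=[0.2586 0.1060 0.0534; 0.1060 0.1797 0.0416; 0.0534 0.0416 0.2100]
step 5: x^-=[-0.5469, 1.4453, -2.8572]  P^-=[0.6522 0.1223 0.0186; 0.1223 0.5404 -0.0067; 0.0186 -0.0067 0.3728]  S=[0.9784 -0.1471 -0.2000; -0.1471 0.7296 -0.0201; -0.2000 -0.0201 0.8323]  K=[0.6378 0.0343 -0.0097; 0.1008 0.7126 -0.0264; 0.0420 -0.0416 0.4521]  nu=[0.1936, 1.5889, -0.4208]  x^+=[-0.3648, 2.6082, -3.1055]  P^+=[0.2572 0.1049 0.0513; 0.1049 0.1788 0.0399; 0.0513 0.0399 0.2060]

P_post[1,1] = 0.1788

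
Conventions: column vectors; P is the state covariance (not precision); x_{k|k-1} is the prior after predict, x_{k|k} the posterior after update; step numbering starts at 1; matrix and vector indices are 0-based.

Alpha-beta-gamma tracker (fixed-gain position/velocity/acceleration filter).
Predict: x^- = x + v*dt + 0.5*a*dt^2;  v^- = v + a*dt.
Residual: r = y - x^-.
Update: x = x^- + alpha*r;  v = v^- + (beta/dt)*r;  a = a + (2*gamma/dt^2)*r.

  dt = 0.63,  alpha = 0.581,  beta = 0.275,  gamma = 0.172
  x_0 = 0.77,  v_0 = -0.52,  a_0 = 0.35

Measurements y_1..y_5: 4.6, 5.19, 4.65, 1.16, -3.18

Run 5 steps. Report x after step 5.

step 1: x_pred=0.5119  r=4.0881  x^+=2.8871  v^+=1.4850  a^+=3.8933
step 2: x_pred=4.5952  r=0.5948  x^+=4.9408  v^+=4.1974  a^+=4.4088
step 3: x_pred=8.4601  r=-3.8101  x^+=6.2464  v^+=5.3118  a^+=1.1065
step 4: x_pred=9.8124  r=-8.6524  x^+=4.7854  v^+=2.2320  a^+=-6.3927
step 5: x_pred=4.9229  r=-8.1029  x^+=0.2151  v^+=-5.3324  a^+=-13.4156

x_post = 0.2151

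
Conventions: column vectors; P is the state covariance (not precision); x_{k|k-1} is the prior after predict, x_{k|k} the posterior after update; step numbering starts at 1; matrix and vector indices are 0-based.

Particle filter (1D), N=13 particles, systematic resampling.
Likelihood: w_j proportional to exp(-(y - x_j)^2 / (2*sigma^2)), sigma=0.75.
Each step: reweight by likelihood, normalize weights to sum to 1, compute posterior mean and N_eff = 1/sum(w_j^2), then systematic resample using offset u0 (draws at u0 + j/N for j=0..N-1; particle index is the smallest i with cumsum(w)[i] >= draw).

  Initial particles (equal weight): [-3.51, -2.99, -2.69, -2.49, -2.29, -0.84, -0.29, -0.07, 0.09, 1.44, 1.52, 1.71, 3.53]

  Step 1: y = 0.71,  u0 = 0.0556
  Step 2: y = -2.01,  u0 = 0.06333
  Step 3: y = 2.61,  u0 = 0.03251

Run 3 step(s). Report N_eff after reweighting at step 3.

step 1: w=[0.0000, 0.0000, 0.0000, 0.0000, 0.0001, 0.0346, 0.1204, 0.1705, 0.2080, 0.1823, 0.1634, 0.1204, 0.0002]  mean=0.6601  Neff=6.1550  idx=[6, 6, 7, 7, 8, 8, 8, 9, 9, 10, 10, 11, 11]
step 2: w=[0.2628, 0.2628, 0.1285, 0.1285, 0.0723, 0.0723, 0.0723, 0.0001, 0.0001, 0.0001, 0.0001, 0.0000, 0.0000]  mean=-0.1504  Neff=5.3507  idx=[0, 0, 0, 1, 1, 1, 1, 2, 3, 3, 4, 5, 6]
step 3: w=[0.0289, 0.0289, 0.0289, 0.0289, 0.0289, 0.0289, 0.0289, 0.0859, 0.0859, 0.0859, 0.1800, 0.1800, 0.1800]  mean=-0.0280  Neff=7.9845  idx=[1, 3, 6, 7, 8, 9, 10, 10, 11, 11, 11, 12, 12]

N_eff = 7.9845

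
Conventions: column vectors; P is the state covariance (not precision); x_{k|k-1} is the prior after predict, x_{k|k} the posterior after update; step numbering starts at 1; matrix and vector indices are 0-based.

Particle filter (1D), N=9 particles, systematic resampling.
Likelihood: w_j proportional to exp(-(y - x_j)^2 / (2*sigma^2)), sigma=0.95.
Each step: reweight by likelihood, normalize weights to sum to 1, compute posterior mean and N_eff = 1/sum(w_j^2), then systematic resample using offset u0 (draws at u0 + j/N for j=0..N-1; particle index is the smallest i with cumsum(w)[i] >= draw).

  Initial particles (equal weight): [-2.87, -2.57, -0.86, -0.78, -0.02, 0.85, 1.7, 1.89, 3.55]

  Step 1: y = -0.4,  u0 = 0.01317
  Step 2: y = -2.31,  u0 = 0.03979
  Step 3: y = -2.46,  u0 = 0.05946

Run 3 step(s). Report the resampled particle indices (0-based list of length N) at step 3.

resampled_idx = [0, 0, 1, 1, 2, 3, 3, 4, 6]

step 1: w=[0.0100, 0.0216, 0.2611, 0.2710, 0.2710, 0.1235, 0.0255, 0.0161, 0.0001]  mean=-0.3467  Neff=4.3131  idx=[1, 2, 2, 3, 3, 4, 4, 4, 5]
step 2: w=[0.4184, 0.1355, 0.1355, 0.1188, 0.1188, 0.0238, 0.0238, 0.0238, 0.0017]  mean=-1.4936  Neff=4.1373  idx=[0, 0, 0, 0, 1, 2, 3, 4, 5]
step 3: w=[0.2022, 0.2022, 0.2022, 0.2022, 0.0493, 0.0493, 0.0426, 0.0426, 0.0075]  mean=-2.2297  Neff=5.8126  idx=[0, 0, 1, 1, 2, 3, 3, 4, 6]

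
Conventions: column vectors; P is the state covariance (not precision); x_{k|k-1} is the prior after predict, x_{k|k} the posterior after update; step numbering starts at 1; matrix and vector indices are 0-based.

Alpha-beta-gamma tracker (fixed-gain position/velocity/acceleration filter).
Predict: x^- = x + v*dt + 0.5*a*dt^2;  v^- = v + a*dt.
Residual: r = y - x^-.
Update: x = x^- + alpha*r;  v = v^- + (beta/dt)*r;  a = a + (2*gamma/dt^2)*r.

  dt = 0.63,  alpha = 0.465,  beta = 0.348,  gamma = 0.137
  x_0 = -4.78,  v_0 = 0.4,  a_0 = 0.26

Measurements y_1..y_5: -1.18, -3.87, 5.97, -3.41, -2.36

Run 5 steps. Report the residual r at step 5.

resid = -6.5592

step 1: x_pred=-4.4764  r=3.2964  x^+=-2.9436  v^+=2.3847  a^+=2.5357
step 2: x_pred=-0.9380  r=-2.9320  x^+=-2.3014  v^+=2.3626  a^+=0.5116
step 3: x_pred=-0.7114  r=6.6814  x^+=2.3954  v^+=6.3756  a^+=5.1241
step 4: x_pred=7.4289  r=-10.8389  x^+=2.3888  v^+=3.6166  a^+=-2.3585
step 5: x_pred=4.1992  r=-6.5592  x^+=1.1492  v^+=-1.4925  a^+=-6.8867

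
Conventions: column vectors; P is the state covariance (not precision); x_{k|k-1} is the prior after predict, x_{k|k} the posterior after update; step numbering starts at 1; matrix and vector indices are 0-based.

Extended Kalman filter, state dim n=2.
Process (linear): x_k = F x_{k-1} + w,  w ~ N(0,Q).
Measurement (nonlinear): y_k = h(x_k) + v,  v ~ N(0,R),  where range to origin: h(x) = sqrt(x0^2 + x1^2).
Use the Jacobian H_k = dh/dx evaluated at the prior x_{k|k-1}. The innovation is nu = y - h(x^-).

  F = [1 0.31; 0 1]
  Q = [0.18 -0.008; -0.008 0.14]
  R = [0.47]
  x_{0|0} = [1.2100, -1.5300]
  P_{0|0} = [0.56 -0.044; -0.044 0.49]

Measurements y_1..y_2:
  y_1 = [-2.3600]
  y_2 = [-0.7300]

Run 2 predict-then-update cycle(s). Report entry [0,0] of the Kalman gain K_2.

step 1: x^-=[0.7357, -1.5300]  P^-=[0.7598 0.0999; 0.0999 0.6300]  H_jac=[0.4334 -0.9012]  S=[1.0463]  K=[0.2286; -0.5012]  nu=[-4.0577]  x^+=[-0.1920, 0.5039]  P^+=[0.7051 0.2198; 0.2198 0.3671]
step 2: x^-=[-0.0358, 0.5039]  P^-=[1.0567 0.3256; 0.3256 0.5071]  H_jac=[-0.0709 0.9975]  S=[0.9338]  K=[0.2676; 0.5170]  nu=[-1.2352]  x^+=[-0.3663, -0.1346]  P^+=[0.9898 0.1964; 0.1964 0.2576]

K[0,0] = 0.2676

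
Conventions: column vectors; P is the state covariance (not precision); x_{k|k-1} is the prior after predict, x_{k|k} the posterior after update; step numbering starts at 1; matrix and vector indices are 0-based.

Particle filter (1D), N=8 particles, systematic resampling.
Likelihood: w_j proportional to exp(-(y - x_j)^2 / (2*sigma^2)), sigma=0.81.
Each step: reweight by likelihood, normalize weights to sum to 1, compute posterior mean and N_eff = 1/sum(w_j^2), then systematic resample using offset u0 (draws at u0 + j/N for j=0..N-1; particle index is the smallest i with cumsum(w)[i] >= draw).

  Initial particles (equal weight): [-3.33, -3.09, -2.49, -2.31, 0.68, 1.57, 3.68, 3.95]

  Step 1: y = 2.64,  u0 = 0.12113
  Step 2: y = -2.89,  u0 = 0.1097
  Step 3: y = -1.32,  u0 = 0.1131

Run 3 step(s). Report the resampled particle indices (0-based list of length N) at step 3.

step 1: w=[0.0000, 0.0000, 0.0000, 0.0000, 0.0453, 0.3540, 0.3715, 0.2291]  mean=2.8588  Neff=3.1455  idx=[5, 5, 5, 6, 6, 6, 7, 7]
step 2: w=[0.3333, 0.3333, 0.3333, 0.0000, 0.0000, 0.0000, 0.0000, 0.0000]  mean=1.5700  Neff=3.0000  idx=[0, 0, 1, 1, 1, 2, 2, 2]
step 3: w=[0.1250, 0.1250, 0.1250, 0.1250, 0.1250, 0.1250, 0.1250, 0.1250]  mean=1.5700  Neff=8.0000  idx=[0, 1, 2, 3, 4, 5, 6, 7]

resampled_idx = [0, 1, 2, 3, 4, 5, 6, 7]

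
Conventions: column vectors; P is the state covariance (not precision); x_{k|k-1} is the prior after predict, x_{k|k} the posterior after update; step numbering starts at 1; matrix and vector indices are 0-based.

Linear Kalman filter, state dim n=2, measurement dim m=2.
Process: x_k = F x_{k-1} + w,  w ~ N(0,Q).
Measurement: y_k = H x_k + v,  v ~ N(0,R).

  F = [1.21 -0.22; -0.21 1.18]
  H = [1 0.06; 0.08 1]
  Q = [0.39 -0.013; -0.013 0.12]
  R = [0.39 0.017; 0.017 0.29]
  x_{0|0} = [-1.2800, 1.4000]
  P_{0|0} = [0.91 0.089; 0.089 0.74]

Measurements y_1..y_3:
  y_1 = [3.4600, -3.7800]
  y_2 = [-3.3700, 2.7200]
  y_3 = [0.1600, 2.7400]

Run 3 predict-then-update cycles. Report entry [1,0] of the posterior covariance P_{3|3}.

step 1: x^-=[-1.8568, 1.9208]  P^-=[1.7108 -0.3051; -0.3051 1.1464]  S=[2.0683 -0.0840; -0.0840 1.3985]  K=[0.8154 -0.0714; -0.0819 0.7973]  nu=[5.2016, -5.5523]  x^+=[2.7808, -2.9323]  P^+=[0.3187 -0.0323; -0.0323 0.2324]
step 2: x^-=[4.0099, -4.0441]  P^-=[0.8851 -0.2020; -0.2020 0.4737]  S=[1.2526 -0.0867; -0.0867 0.7371]  K=[0.6903 -0.0968; -0.0964 0.6094]  nu=[-7.1373, 6.4433]  x^+=[-1.5401, 0.5705]  P^+=[0.2698 -0.0379; -0.0379 0.1781]
step 3: x^-=[-1.9890, 0.9966]  P^-=[0.8139 -0.1837; -0.1837 0.3987]  S=[1.1833 -0.0785; -0.0785 0.6645]  K=[0.6719 -0.0990; -0.0974 0.5664]  nu=[2.0892, 1.9025]  x^+=[-0.7736, 1.8706]  P^+=[0.2627 -0.0383; -0.0383 0.1657]

P_post[1,0] = -0.0383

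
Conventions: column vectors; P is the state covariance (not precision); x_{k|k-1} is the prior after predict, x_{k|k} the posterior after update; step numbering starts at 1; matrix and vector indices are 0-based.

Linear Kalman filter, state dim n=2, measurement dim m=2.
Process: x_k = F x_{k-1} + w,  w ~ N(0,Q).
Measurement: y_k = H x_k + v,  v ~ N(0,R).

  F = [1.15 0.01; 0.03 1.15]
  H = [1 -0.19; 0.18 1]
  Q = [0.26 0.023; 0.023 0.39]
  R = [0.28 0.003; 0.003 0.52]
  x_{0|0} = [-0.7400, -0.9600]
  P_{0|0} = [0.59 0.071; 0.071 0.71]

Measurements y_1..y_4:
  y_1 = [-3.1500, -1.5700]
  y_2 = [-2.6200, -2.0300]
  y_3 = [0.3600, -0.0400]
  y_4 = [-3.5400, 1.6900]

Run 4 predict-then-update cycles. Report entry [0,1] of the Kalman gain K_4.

step 1: x^-=[-0.8606, -1.1262]  P^-=[1.0420 0.1454; 0.1454 1.3344]  S=[1.3149 0.0775; 0.0775 1.9405]  K=[0.7631 0.1411; -0.1238 0.7061]  nu=[-2.5034, -0.2889]  x^+=[-2.8117, -1.0202]  P^+=[0.2209 0.0359; 0.0359 0.3603]
step 2: x^-=[-3.2437, -1.2576]  P^-=[0.5530 0.0823; 0.0823 0.8692]  S=[0.8331 0.0169; 0.0169 1.4367]  K=[0.6426 0.1190; -0.1120 0.6166]  nu=[0.3848, -0.1885]  x^+=[-3.0189, -1.4169]  P^+=[0.1861 0.0303; 0.0303 0.3148]
step 3: x^-=[-3.4859, -1.7200]  P^-=[0.5068 0.0732; 0.0732 0.8086]  S=[0.7882 0.0112; 0.0112 1.3714]  K=[0.6237 0.1148; -0.1107 0.6002]  nu=[3.5191, 2.3075]  x^+=[-1.0262, -0.7246]  P^+=[0.1805 0.0291; 0.0291 0.3065]
step 4: x^-=[-1.1874, -0.8641]  P^-=[0.4994 0.0712; 0.0712 0.7975]  S=[0.7812 0.0101; 0.0101 1.3593]  K=[0.6205 0.1139; -0.1106 0.5970]  nu=[-2.5168, 2.7679]  x^+=[-2.4340, 1.0665]  P^+=[0.1796 0.0288; 0.0288 0.3049]

K[0,1] = 0.1139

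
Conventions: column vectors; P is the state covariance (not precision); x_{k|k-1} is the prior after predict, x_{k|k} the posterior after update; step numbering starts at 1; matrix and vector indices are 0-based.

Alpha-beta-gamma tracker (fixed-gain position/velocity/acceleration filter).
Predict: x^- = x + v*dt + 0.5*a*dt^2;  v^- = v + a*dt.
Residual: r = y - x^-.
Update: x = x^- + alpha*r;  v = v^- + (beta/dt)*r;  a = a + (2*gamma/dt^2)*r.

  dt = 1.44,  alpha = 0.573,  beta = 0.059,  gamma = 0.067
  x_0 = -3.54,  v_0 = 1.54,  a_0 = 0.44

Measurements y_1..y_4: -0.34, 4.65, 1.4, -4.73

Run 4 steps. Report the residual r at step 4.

resid = -14.3864

step 1: x_pred=-0.8662  r=0.5262  x^+=-0.5647  v^+=2.1952  a^+=0.4740
step 2: x_pred=3.0878  r=1.5622  x^+=3.9829  v^+=2.9417  a^+=0.5750
step 3: x_pred=8.8151  r=-7.4151  x^+=4.5663  v^+=3.4659  a^+=0.0958
step 4: x_pred=9.6564  r=-14.3864  x^+=1.4130  v^+=3.0143  a^+=-0.8339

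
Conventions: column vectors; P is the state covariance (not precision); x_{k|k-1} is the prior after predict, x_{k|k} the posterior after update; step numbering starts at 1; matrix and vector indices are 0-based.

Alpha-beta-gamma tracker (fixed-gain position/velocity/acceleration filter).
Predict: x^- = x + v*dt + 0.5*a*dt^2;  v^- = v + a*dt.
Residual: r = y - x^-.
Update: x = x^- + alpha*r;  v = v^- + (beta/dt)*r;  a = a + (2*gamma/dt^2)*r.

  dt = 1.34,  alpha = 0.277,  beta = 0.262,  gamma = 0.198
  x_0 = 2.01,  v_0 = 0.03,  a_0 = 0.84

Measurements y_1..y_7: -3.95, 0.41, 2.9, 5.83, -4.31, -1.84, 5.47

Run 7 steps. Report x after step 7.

x_post = 3.6808

step 1: x_pred=2.8044  r=-6.7544  x^+=0.9334  v^+=-0.1650  a^+=-0.6496
step 2: x_pred=0.1291  r=0.2809  x^+=0.2069  v^+=-0.9806  a^+=-0.5876
step 3: x_pred=-1.6347  r=4.5347  x^+=-0.3786  v^+=-0.8814  a^+=0.4124
step 4: x_pred=-1.1893  r=7.0193  x^+=0.7550  v^+=1.0437  a^+=1.9605
step 5: x_pred=3.9137  r=-8.2237  x^+=1.6358  v^+=2.0628  a^+=0.1468
step 6: x_pred=4.5317  r=-6.3717  x^+=2.7668  v^+=1.0137  a^+=-1.2584
step 7: x_pred=2.9954  r=2.4746  x^+=3.6808  v^+=-0.1887  a^+=-0.7127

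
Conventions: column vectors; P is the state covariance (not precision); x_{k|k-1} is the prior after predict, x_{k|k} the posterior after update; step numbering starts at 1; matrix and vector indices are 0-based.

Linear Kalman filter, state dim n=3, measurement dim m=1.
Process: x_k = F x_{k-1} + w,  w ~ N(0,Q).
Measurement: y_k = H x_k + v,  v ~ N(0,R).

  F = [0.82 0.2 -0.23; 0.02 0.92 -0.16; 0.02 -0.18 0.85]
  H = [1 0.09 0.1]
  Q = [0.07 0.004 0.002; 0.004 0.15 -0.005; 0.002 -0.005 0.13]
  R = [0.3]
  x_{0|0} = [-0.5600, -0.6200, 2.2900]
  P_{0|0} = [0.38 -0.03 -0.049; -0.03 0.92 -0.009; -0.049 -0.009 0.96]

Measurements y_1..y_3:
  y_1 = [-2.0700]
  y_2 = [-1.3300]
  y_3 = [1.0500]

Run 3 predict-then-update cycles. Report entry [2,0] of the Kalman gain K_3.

K[2,0] = -0.4747

step 1: x^-=[-1.1099, -0.9480, 2.0469]  P^-=[0.4226 0.2009 -0.2441; 0.2009 0.9553 -0.2962; -0.2441 -0.2962 0.8549]  S=[0.7209]  K=[0.5774; 0.3569; -0.2570]  nu=[-1.0795]  x^+=[-1.7332, -1.3333, 2.3243]  P^+=[0.1822 0.0524 -0.1371; 0.0524 0.8634 -0.2301; -0.1371 -0.2301 0.8073]
step 2: x^-=[-2.2225, -1.6332, 2.1810]  P^-=[0.3598 0.3099 -0.3350; 0.3099 0.9721 -0.4453; -0.3350 -0.4453 0.8066]  S=[0.6565]  K=[0.5395; 0.5375; -0.4484]  nu=[0.8214]  x^+=[-1.7793, -1.1917, 1.8127]  P^+=[0.1687 0.1195 -0.1762; 0.1195 0.7824 -0.2871; -0.1762 -0.2871 0.6746]
step 3: x^-=[-2.1143, -1.4220, 1.7197]  P^-=[0.3825 0.3601 -0.3551; 0.3601 0.9196 -0.4597; -0.3551 -0.4597 0.7238]  S=[0.6827]  K=[0.5557; 0.5813; -0.4747]  nu=[3.1203]  x^+=[-0.3803, 0.3920, 0.2384]  P^+=[0.1717 0.1395 -0.1750; 0.1395 0.6889 -0.2713; -0.1750 -0.2713 0.5700]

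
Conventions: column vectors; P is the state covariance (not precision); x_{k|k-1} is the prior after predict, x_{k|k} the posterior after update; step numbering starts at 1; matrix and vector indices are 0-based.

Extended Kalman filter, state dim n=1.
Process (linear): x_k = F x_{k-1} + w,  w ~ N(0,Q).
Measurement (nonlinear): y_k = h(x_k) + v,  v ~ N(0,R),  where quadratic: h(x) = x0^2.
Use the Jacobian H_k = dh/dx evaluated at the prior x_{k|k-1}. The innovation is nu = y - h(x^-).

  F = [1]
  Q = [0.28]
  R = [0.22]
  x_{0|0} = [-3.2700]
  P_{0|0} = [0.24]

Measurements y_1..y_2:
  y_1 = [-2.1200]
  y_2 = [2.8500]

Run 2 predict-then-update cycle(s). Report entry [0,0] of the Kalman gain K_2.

K[0,0] = -0.3390

step 1: x^-=[-3.2700]  P^-=[0.5200]  H_jac=[-6.5400]  S=[22.4612]  K=[-0.1514]  nu=[-12.8129]  x^+=[-1.3300]  P^+=[0.0051]
step 2: x^-=[-1.3300]  P^-=[0.2851]  H_jac=[-2.6601]  S=[2.2373]  K=[-0.3390]  nu=[1.0810]  x^+=[-1.6965]  P^+=[0.0280]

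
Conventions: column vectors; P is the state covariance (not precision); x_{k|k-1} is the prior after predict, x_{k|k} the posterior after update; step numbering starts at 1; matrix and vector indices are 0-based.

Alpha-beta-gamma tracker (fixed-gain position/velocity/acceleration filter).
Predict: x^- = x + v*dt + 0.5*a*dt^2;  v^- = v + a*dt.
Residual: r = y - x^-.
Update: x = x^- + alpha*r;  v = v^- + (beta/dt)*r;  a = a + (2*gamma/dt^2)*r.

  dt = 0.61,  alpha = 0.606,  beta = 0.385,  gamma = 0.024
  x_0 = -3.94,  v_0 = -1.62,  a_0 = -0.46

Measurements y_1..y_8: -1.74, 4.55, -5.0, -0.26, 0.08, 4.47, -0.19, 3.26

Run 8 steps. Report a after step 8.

step 1: x_pred=-5.0138  r=3.2738  x^+=-3.0299  v^+=0.1656  a^+=-0.0377
step 2: x_pred=-2.9358  r=7.4858  x^+=1.6006  v^+=4.8673  a^+=0.9280
step 3: x_pred=4.7423  r=-9.7423  x^+=-1.1615  v^+=-0.7154  a^+=-0.3288
step 4: x_pred=-1.6591  r=1.3991  x^+=-0.8113  v^+=-0.0329  a^+=-0.1483
step 5: x_pred=-0.8589  r=0.9389  x^+=-0.2899  v^+=0.4692  a^+=-0.0272
step 6: x_pred=-0.0088  r=4.4788  x^+=2.7054  v^+=3.2794  a^+=0.5506
step 7: x_pred=4.8082  r=-4.9982  x^+=1.7793  v^+=0.4606  a^+=-0.0942
step 8: x_pred=2.0428  r=1.2172  x^+=2.7804  v^+=1.1714  a^+=0.0628

a_post = 0.0628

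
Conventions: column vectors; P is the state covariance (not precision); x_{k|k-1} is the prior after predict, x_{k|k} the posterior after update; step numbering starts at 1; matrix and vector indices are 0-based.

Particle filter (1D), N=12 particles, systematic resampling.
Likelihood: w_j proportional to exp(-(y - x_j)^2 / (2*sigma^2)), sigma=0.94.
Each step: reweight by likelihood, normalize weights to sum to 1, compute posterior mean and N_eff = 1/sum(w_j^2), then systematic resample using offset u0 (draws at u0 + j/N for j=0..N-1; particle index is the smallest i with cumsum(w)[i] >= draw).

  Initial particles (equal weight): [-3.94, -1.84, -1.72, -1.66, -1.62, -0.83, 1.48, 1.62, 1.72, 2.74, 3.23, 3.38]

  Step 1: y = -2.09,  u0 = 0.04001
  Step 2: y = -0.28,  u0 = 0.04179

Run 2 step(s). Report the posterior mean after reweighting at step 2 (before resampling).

step 1: w=[0.0341, 0.2284, 0.2190, 0.2131, 0.2088, 0.0963, 0.0002, 0.0001, 0.0001, 0.0000, 0.0000, 0.0000]  mean=-1.7026  Neff=5.0115  idx=[1, 1, 1, 2, 2, 2, 3, 3, 4, 4, 4, 5]
step 2: w=[0.0588, 0.0588, 0.0588, 0.0720, 0.0720, 0.0720, 0.0793, 0.0793, 0.0843, 0.0843, 0.0843, 0.1962]  mean=-1.5317  Neff=10.1719  idx=[0, 2, 3, 4, 5, 6, 7, 8, 9, 10, 11, 11]

post_mean = -1.5317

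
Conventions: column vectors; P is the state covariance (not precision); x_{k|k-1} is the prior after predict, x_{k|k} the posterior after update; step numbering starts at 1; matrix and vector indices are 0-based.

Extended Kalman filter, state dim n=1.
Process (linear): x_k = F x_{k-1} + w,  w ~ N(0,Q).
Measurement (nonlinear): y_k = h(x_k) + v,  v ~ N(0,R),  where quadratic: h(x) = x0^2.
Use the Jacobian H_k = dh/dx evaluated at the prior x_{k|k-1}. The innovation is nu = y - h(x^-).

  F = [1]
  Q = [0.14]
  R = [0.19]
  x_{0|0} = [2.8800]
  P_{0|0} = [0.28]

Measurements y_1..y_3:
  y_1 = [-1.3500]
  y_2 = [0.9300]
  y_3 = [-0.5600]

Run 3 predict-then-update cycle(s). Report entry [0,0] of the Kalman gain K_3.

K[0,0] = 0.3813

step 1: x^-=[2.8800]  P^-=[0.4200]  H_jac=[5.7600]  S=[14.1246]  K=[0.1713]  nu=[-9.6444]  x^+=[1.2281]  P^+=[0.0056]
step 2: x^-=[1.2281]  P^-=[0.1456]  H_jac=[2.4563]  S=[1.0688]  K=[0.3347]  nu=[-0.5783]  x^+=[1.0346]  P^+=[0.0259]
step 3: x^-=[1.0346]  P^-=[0.1659]  H_jac=[2.0691]  S=[0.9002]  K=[0.3813]  nu=[-1.6303]  x^+=[0.4129]  P^+=[0.0350]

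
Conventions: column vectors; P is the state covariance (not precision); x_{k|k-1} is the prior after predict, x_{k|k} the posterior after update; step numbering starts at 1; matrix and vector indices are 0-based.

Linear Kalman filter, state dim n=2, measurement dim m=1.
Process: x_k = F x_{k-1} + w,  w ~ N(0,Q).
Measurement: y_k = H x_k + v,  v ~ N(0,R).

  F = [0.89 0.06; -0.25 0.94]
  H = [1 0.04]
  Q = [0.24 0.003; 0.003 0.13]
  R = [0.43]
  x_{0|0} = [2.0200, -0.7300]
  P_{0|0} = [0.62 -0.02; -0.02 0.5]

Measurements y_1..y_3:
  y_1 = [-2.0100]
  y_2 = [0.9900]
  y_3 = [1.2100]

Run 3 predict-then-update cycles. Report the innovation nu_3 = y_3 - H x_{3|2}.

step 1: x^-=[1.7540, -1.1912]  P^-=[0.7308 -0.1232; -0.1232 0.6200]  S=[1.1519]  K=[0.6301; -0.0854]  nu=[-3.7164]  x^+=[-0.5878, -0.8738]  P^+=[0.2734 -0.0612; -0.0612 0.6115]
step 2: x^-=[-0.5755, -0.6744]  P^-=[0.4522 -0.0736; -0.0736 0.7162]  S=[0.8775]  K=[0.5120; -0.0512]  nu=[1.5925]  x^+=[0.2399, -0.7560]  P^+=[0.2222 -0.0506; -0.0506 0.7139]
step 3: x^-=[0.1681, -0.7706]  P^-=[0.4132 -0.0477; -0.0477 0.7985]  S=[0.8406]  K=[0.4892; -0.0188]  nu=[1.0727]  x^+=[0.6929, -0.7908]  P^+=[0.2120 -0.0400; -0.0400 0.7982]

innov = [1.0727]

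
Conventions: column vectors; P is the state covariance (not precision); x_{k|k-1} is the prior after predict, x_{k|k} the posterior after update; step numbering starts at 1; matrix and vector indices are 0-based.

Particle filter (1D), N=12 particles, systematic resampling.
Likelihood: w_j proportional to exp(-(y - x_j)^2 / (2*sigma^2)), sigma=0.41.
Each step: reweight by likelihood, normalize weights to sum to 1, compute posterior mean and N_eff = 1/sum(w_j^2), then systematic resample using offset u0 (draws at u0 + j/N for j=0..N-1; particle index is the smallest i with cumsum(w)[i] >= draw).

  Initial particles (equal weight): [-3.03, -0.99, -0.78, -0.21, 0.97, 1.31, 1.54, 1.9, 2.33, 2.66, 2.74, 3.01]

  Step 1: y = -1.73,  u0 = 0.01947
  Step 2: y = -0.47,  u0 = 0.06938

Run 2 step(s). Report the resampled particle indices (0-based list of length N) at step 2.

resampled_idx = [1, 2, 4, 5, 6, 7, 8, 9, 9, 10, 11, 11]

step 1: w=[0.0241, 0.7211, 0.2509, 0.0038, 0.0000, 0.0000, 0.0000, 0.0000, 0.0000, 0.0000, 0.0000, 0.0000]  mean=-0.9835  Neff=1.7135  idx=[0, 1, 1, 1, 1, 1, 1, 1, 1, 2, 2, 2]
step 2: w=[0.0000, 0.0767, 0.0767, 0.0767, 0.0767, 0.0767, 0.0767, 0.0767, 0.0767, 0.1288, 0.1288, 0.1288]  mean=-0.9089  Neff=10.3270  idx=[1, 2, 4, 5, 6, 7, 8, 9, 9, 10, 11, 11]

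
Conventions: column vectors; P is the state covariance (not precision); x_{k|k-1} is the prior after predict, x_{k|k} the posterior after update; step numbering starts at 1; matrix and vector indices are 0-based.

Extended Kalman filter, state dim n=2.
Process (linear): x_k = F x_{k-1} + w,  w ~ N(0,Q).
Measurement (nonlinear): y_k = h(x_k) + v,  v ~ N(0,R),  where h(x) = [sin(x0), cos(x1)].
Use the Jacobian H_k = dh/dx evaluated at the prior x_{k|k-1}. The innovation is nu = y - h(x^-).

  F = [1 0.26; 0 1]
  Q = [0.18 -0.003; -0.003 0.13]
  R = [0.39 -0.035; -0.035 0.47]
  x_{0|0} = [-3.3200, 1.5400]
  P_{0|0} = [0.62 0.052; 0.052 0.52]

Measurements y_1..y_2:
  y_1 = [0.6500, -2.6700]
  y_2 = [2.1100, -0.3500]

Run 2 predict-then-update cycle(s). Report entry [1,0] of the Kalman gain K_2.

step 1: x^-=[-2.9196, 1.5400]  P^-=[0.8622 0.1842; 0.1842 0.6500]  H_jac=[-0.9755 0.0000; 0.0000 -0.9995]  S=[1.2104 0.1446; 0.1446 1.1194]  K=[-0.6858 -0.0759; -0.0804 -0.5700]  nu=[0.8702, -2.7008]  x^+=[-3.3114, 3.0096]  P^+=[0.2715 0.0117; 0.0117 0.2652]
step 2: x^-=[-2.5289, 3.0096]  P^-=[0.4755 0.0776; 0.0776 0.3952]  H_jac=[-0.8181 0.0000; 0.0000 -0.1316]  S=[0.7082 -0.0266; -0.0266 0.4768]  K=[-0.5512 -0.0522; -0.0940 -0.1143]  nu=[2.6851, 0.6413]  x^+=[-4.0424, 2.6839]  P^+=[0.2605 0.0399; 0.0399 0.3833]

K[1,0] = -0.0940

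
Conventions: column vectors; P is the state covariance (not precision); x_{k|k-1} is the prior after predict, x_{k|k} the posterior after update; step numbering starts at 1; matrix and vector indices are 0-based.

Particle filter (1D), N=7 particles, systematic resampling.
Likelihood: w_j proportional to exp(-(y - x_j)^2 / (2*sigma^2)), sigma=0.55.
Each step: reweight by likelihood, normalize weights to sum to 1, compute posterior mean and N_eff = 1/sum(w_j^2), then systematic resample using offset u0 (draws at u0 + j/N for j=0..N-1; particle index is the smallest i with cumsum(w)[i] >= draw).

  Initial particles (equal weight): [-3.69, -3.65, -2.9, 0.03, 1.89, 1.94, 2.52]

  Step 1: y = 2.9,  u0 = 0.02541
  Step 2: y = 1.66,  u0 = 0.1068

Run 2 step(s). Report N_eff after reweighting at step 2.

N_eff = 5.4331

step 1: w=[0.0000, 0.0000, 0.0000, 0.0000, 0.1555, 0.1830, 0.6614]  mean=2.3158  Neff=2.0195  idx=[4, 5, 5, 6, 6, 6, 6]
step 2: w=[0.2379, 0.2281, 0.2281, 0.0765, 0.0765, 0.0765, 0.0765]  mean=2.1055  Neff=5.4331  idx=[0, 1, 1, 2, 2, 4, 6]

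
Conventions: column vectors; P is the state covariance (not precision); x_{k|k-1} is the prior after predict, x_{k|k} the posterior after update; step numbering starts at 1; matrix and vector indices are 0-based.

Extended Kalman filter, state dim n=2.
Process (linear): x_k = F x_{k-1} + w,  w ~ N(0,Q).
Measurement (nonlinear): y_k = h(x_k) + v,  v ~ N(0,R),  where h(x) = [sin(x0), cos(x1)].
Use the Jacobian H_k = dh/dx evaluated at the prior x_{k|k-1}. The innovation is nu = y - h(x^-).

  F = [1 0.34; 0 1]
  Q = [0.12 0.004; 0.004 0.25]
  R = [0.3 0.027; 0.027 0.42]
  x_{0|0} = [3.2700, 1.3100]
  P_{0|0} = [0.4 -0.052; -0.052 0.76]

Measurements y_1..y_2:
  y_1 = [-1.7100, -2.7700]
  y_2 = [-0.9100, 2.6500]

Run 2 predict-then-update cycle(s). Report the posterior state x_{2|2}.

step 1: x^-=[3.7154, 1.3100]  P^-=[0.5725 0.2104; 0.2104 1.0100]  H_jac=[-0.8398 0.0000; 0.0000 -0.9662]  S=[0.7038 0.1977; 0.1977 1.3628]  K=[-0.6685 -0.0522; -0.0520 -0.7085]  nu=[-1.1672, -3.0279]  x^+=[4.6536, 3.5159]  P^+=[0.2405 0.0414; 0.0414 0.3094]
step 2: x^-=[5.8490, 3.5159]  P^-=[0.4244 0.1506; 0.1506 0.5594]  H_jac=[0.9072 0.0000; 0.0000 0.3656]  S=[0.6493 0.0769; 0.0769 0.4948]  K=[0.5907 0.0194; 0.1644 0.3878]  nu=[-0.4894, 3.5808]  x^+=[5.6295, 4.8242]  P^+=[0.1959 0.0659; 0.0659 0.4576]

x_post = [5.6295, 4.8242]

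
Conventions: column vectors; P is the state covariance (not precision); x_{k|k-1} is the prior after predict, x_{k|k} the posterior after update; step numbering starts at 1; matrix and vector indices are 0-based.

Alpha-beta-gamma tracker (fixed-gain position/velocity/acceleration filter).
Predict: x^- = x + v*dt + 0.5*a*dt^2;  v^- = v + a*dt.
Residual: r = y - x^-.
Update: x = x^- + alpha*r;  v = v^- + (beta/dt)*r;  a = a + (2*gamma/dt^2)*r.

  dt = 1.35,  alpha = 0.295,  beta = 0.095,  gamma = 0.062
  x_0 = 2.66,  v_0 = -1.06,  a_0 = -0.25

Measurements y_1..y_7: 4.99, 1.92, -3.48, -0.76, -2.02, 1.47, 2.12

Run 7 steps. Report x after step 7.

x_post = -1.2681

step 1: x_pred=1.0012  r=3.9888  x^+=2.1779  v^+=-1.1168  a^+=0.0214
step 2: x_pred=0.6897  r=1.2303  x^+=1.0526  v^+=-1.0013  a^+=0.1051
step 3: x_pred=-0.2034  r=-3.2766  x^+=-1.1700  v^+=-1.0900  a^+=-0.1178
step 4: x_pred=-2.7489  r=1.9889  x^+=-2.1622  v^+=-1.1092  a^+=0.0175
step 5: x_pred=-3.6436  r=1.6236  x^+=-3.1646  v^+=-0.9713  a^+=0.1280
step 6: x_pred=-4.3593  r=5.8293  x^+=-2.6396  v^+=-0.3883  a^+=0.5246
step 7: x_pred=-2.6859  r=4.8059  x^+=-1.2681  v^+=0.6580  a^+=0.8516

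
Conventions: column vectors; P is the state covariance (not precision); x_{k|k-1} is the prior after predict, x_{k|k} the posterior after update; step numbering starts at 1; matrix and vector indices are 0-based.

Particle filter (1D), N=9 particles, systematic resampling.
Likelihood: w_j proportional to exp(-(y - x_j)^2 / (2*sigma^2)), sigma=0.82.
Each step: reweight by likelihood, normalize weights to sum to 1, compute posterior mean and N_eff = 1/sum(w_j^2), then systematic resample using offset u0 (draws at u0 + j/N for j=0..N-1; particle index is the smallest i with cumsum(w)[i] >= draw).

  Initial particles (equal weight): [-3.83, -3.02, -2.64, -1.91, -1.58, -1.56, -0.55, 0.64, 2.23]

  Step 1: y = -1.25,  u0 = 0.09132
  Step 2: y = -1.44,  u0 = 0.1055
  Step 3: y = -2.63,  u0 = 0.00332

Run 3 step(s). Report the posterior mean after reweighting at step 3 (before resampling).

post_mean = -1.6170

step 1: w=[0.0019, 0.0264, 0.0645, 0.1964, 0.2504, 0.2527, 0.1886, 0.0191, 0.0000]  mean=-1.5138  Neff=4.8567  idx=[2, 3, 4, 4, 4, 5, 5, 6, 6]
step 2: w=[0.0474, 0.1173, 0.1362, 0.1362, 0.1362, 0.1367, 0.1367, 0.0767, 0.0767]  mean=-1.5055  Neff=8.2793  idx=[1, 2, 3, 4, 4, 5, 6, 7, 8]
step 3: w=[0.2015, 0.1305, 0.1305, 0.1305, 0.1305, 0.1264, 0.1264, 0.0119, 0.0119]  mean=-1.6170  Neff=7.0951  idx=[0, 0, 1, 2, 2, 3, 4, 5, 6]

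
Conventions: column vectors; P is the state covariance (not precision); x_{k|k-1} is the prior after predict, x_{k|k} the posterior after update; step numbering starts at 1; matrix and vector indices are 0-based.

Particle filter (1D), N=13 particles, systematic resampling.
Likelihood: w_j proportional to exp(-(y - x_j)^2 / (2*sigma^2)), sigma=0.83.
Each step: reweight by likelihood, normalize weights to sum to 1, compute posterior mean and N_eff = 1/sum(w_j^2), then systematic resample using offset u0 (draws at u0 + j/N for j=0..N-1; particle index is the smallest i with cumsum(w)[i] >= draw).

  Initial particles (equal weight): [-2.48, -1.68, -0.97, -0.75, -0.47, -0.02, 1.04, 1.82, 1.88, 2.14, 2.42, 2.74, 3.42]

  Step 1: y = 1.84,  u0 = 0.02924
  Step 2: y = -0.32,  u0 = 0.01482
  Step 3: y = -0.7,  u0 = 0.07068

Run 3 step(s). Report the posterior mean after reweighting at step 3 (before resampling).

post_mean = 1.0586

step 1: w=[0.0000, 0.0000, 0.0006, 0.0015, 0.0040, 0.0157, 0.1213, 0.1930, 0.1929, 0.1809, 0.1513, 0.1073, 0.0315]  mean=1.9910  Neff=6.3476  idx=[6, 6, 7, 7, 8, 8, 8, 9, 9, 10, 10, 11, 11]
step 2: w=[0.3631, 0.3631, 0.0501, 0.0501, 0.0414, 0.0414, 0.0414, 0.0172, 0.0172, 0.0060, 0.0060, 0.0016, 0.0016]  mean=1.2821  Neff=3.6436  idx=[0, 0, 0, 0, 0, 1, 1, 1, 1, 1, 3, 4, 6]
step 3: w=[0.0977, 0.0977, 0.0977, 0.0977, 0.0977, 0.0977, 0.0977, 0.0977, 0.0977, 0.0977, 0.0088, 0.0070, 0.0070]  mean=1.0586  Neff=10.4528  idx=[0, 1, 2, 3, 3, 4, 5, 6, 7, 7, 8, 9, 12]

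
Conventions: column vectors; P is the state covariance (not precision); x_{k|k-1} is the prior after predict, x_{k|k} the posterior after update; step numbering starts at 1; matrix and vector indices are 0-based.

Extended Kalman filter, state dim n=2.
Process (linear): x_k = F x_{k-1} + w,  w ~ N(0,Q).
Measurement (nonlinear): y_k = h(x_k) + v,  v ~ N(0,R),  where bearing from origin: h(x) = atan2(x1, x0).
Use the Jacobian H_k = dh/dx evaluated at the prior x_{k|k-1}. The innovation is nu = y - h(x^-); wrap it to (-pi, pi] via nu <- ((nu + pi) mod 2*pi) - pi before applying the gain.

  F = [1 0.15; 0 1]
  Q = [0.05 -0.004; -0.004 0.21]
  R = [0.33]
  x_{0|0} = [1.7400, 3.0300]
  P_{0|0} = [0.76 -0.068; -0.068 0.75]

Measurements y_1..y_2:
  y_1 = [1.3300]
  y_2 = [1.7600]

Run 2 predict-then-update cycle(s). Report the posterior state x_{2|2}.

x_post = [2.2134, 3.4599]

step 1: x^-=[2.1945, 3.0300]  P^-=[0.8065 0.0405; 0.0405 0.9600]  H_jac=[-0.2165 0.1568]  S=[0.3886]  K=[-0.4329; 0.3647]  nu=[0.3860]  x^+=[2.0274, 3.1708]  P^+=[0.7336 0.1019; 0.1019 0.9083]
step 2: x^-=[2.5030, 3.1708]  P^-=[0.8346 0.2341; 0.2341 1.1183]  H_jac=[-0.1943 0.1534]  S=[0.3739]  K=[-0.3377; 0.3371]  nu=[0.8574]  x^+=[2.2134, 3.4599]  P^+=[0.7920 0.2767; 0.2767 1.0758]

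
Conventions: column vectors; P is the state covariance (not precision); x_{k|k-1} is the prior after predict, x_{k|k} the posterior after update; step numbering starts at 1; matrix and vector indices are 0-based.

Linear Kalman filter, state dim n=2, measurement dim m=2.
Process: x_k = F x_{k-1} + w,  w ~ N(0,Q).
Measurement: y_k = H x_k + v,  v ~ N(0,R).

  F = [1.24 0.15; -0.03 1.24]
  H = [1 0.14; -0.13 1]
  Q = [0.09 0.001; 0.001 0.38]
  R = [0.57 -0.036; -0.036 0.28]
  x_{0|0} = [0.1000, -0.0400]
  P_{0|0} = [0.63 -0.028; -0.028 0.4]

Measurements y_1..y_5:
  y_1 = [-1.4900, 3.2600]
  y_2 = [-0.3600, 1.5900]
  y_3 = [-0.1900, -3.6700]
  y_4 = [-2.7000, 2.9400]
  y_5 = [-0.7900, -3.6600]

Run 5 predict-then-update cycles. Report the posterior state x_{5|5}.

x_post = [-1.2705, -2.2103]

step 1: x^-=[0.1180, -0.0526]  P^-=[1.0573 0.0090; 0.0090 0.9977]  S=[1.6494 -0.0249; -0.0249 1.2932]  K=[0.6405 -0.0870; 0.1018 0.7725]  nu=[-1.6006, 3.3279]  x^+=[-1.1966, 2.3554]  P^+=[0.3681 0.0005; 0.0005 0.2127]
step 2: x^-=[-1.1305, 2.9566]  P^-=[0.6610 0.0276; 0.0276 0.7073]  S=[1.2526 0.0042; 0.0042 0.9914]  K=[0.5310 -0.0611; 0.0987 0.7095]  nu=[0.3565, -1.5135]  x^+=[-0.8486, 1.9179]  P^+=[0.3044 0.0033; 0.0033 0.1955]
step 3: x^-=[-0.7646, 2.4037]  P^-=[0.5637 0.0312; 0.0312 0.6807]  S=[1.1558 0.0166; 0.0166 0.9621]  K=[0.4922 -0.0523; 0.0993 0.7016]  nu=[0.2381, -6.1731]  x^+=[-0.3248, -1.9035]  P^+=[0.2819 0.0043; 0.0043 0.1934]
step 4: x^-=[-0.6882, -2.3506]  P^-=[0.5293 0.0331; 0.0331 0.6773]  S=[1.1219 0.0225; 0.0225 0.9577]  K=[0.4769 -0.0485; 0.1000 0.7004]  nu=[-1.6827, 5.2011]  x^+=[-1.7431, 1.1242]  P^+=[0.2729 0.0047; 0.0047 0.1931]
step 5: x^-=[-1.9929, 1.4463]  P^-=[0.5158 0.0340; 0.0340 0.6769]  S=[1.1086 0.0251; 0.0251 0.9567]  K=[0.4706 -0.0469; 0.1003 0.7002]  nu=[1.0004, -5.3654]  x^+=[-1.2705, -2.2103]  P^+=[0.2692 0.0049; 0.0049 0.1931]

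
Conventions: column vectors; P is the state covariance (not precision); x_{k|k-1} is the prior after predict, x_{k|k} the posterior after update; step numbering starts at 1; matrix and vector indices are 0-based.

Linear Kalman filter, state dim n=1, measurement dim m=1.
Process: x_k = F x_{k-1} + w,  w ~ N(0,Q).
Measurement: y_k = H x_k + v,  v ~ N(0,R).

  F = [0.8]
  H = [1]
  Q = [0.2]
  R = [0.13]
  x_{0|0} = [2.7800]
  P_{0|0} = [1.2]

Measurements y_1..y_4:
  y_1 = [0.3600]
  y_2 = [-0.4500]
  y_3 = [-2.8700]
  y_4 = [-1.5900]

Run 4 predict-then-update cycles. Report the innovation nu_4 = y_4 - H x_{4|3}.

step 1: x^-=[2.2240]  P^-=[0.9680]  S=[1.0980]  K=[0.8816]  nu=[-1.8640]  x^+=[0.5807]  P^+=[0.1146]
step 2: x^-=[0.4646]  P^-=[0.2733]  S=[0.4033]  K=[0.6777]  nu=[-0.9146]  x^+=[-0.1552]  P^+=[0.0881]
step 3: x^-=[-0.1242]  P^-=[0.2564]  S=[0.3864]  K=[0.6635]  nu=[-2.7458]  x^+=[-1.9462]  P^+=[0.0863]
step 4: x^-=[-1.5569]  P^-=[0.2552]  S=[0.3852]  K=[0.6625]  nu=[-0.0331]  x^+=[-1.5788]  P^+=[0.0861]

innov = [-0.0331]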